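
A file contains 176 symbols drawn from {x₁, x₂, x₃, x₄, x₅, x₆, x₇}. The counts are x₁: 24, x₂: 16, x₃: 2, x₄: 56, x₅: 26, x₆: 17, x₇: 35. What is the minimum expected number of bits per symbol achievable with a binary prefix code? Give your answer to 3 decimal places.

Probabilities are the counts divided by 176.
Repeatedly combine the two least-probable nodes; the expected code length is the sum of the merged weights.
merge 1/88 + 1/11 → 9/88
merge 17/176 + 9/88 → 35/176
merge 3/22 + 13/88 → 25/88
merge 35/176 + 35/176 → 35/88
merge 25/88 + 7/22 → 53/88
merge 35/88 + 53/88 → 1
L = 9/88 + 35/176 + 25/88 + 35/88 + 53/88 + 1 = 455/176 ≈ 2.585 bits/symbol.

2.585 bits/symbol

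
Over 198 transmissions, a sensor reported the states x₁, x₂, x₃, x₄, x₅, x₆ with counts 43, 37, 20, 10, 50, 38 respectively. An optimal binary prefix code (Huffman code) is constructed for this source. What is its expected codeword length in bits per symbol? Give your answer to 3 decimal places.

Probabilities are the counts divided by 198.
Repeatedly combine the two least-probable nodes; the expected code length is the sum of the merged weights.
merge 5/99 + 10/99 → 5/33
merge 5/33 + 37/198 → 67/198
merge 19/99 + 43/198 → 9/22
merge 25/99 + 67/198 → 13/22
merge 9/22 + 13/22 → 1
L = 5/33 + 67/198 + 9/22 + 13/22 + 1 = 493/198 ≈ 2.490 bits/symbol.

2.490 bits/symbol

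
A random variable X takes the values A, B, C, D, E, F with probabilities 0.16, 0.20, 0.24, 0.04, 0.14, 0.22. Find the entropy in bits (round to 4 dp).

H = −Σ pᵢ log₂ pᵢ.
−0.16·log₂(0.16) = 0.4230
−0.20·log₂(0.20) = 0.4644
−0.24·log₂(0.24) = 0.4941
−0.04·log₂(0.04) = 0.1858
−0.14·log₂(0.14) = 0.3971
−0.22·log₂(0.22) = 0.4806
Sum ≈ 2.4450 → 2.4450 bits.

2.4450 bits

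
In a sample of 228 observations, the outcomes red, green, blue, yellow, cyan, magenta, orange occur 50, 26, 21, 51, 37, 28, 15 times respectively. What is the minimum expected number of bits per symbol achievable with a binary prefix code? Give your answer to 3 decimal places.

Probabilities are the counts divided by 228.
Repeatedly combine the two least-probable nodes; the expected code length is the sum of the merged weights.
merge 5/76 + 7/76 → 3/19
merge 13/114 + 7/57 → 9/38
merge 3/19 + 37/228 → 73/228
merge 25/114 + 17/76 → 101/228
merge 9/38 + 73/228 → 127/228
merge 101/228 + 127/228 → 1
L = 3/19 + 9/38 + 73/228 + 101/228 + 127/228 + 1 = 619/228 ≈ 2.715 bits/symbol.

2.715 bits/symbol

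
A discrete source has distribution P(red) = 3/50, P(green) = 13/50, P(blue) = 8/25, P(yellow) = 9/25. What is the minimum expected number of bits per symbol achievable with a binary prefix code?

1.96 bits/symbol

Repeatedly combine the two least-probable nodes; the expected code length is the sum of the merged weights.
merge 3/50 + 13/50 → 8/25
merge 8/25 + 8/25 → 16/25
merge 9/25 + 16/25 → 1
L = 8/25 + 16/25 + 1 = 49/25 = 1.96 bits/symbol.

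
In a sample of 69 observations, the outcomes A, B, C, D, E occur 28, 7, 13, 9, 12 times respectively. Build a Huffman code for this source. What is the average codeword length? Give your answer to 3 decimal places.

2.188 bits/symbol

Probabilities are the counts divided by 69.
Repeatedly combine the two least-probable nodes; the expected code length is the sum of the merged weights.
merge 7/69 + 3/23 → 16/69
merge 4/23 + 13/69 → 25/69
merge 16/69 + 25/69 → 41/69
merge 28/69 + 41/69 → 1
L = 16/69 + 25/69 + 41/69 + 1 = 151/69 ≈ 2.188 bits/symbol.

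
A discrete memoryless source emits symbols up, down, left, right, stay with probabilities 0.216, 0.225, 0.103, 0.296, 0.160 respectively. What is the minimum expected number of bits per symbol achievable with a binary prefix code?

2.263 bits/symbol

Repeatedly combine the two least-probable nodes; the expected code length is the sum of the merged weights.
merge 103/1000 + 4/25 → 263/1000
merge 27/125 + 9/40 → 441/1000
merge 263/1000 + 37/125 → 559/1000
merge 441/1000 + 559/1000 → 1
L = 263/1000 + 441/1000 + 559/1000 + 1 = 2263/1000 = 2.263 bits/symbol.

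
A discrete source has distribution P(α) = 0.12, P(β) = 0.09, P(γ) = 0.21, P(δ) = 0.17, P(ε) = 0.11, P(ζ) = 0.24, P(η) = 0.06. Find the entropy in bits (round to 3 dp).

H = −Σ pᵢ log₂ pᵢ.
−0.12·log₂(0.12) = 0.3671
−0.09·log₂(0.09) = 0.3127
−0.21·log₂(0.21) = 0.4728
−0.17·log₂(0.17) = 0.4346
−0.11·log₂(0.11) = 0.3503
−0.24·log₂(0.24) = 0.4941
−0.06·log₂(0.06) = 0.2435
Sum ≈ 2.6751 → 2.675 bits.

2.675 bits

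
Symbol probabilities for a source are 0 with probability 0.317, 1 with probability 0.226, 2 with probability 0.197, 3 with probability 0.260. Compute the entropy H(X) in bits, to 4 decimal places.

1.9773 bits

H = −Σ pᵢ log₂ pᵢ.
−0.317·log₂(0.317) = 0.5254
−0.226·log₂(0.226) = 0.4849
−0.197·log₂(0.197) = 0.4617
−0.260·log₂(0.260) = 0.5053
Sum ≈ 1.9773 → 1.9773 bits.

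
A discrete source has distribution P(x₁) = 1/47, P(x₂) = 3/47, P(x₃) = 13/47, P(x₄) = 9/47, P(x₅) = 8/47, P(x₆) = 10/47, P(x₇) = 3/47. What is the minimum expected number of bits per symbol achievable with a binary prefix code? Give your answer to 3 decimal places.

Repeatedly combine the two least-probable nodes; the expected code length is the sum of the merged weights.
merge 1/47 + 3/47 → 4/47
merge 3/47 + 4/47 → 7/47
merge 7/47 + 8/47 → 15/47
merge 9/47 + 10/47 → 19/47
merge 13/47 + 15/47 → 28/47
merge 19/47 + 28/47 → 1
L = 4/47 + 7/47 + 15/47 + 19/47 + 28/47 + 1 = 120/47 ≈ 2.553 bits/symbol.

2.553 bits/symbol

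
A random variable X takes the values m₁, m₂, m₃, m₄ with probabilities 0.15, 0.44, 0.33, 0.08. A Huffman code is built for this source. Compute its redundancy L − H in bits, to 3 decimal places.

0.039 bits

Entropy H = −Σ p log₂ p ≈ 1.7510 bits.
Huffman merges: 2/25+3/20→23/100; 23/100+33/100→14/25; 11/25+14/25→1. L = 179/100 ≈ 1.7900.
L − H = 1.7900 − 1.7510 = 0.039 bits.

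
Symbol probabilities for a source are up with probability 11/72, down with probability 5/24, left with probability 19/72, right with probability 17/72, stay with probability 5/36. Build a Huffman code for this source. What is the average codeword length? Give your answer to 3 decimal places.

Repeatedly combine the two least-probable nodes; the expected code length is the sum of the merged weights.
merge 5/36 + 11/72 → 7/24
merge 5/24 + 17/72 → 4/9
merge 19/72 + 7/24 → 5/9
merge 4/9 + 5/9 → 1
L = 7/24 + 4/9 + 5/9 + 1 = 55/24 ≈ 2.292 bits/symbol.

2.292 bits/symbol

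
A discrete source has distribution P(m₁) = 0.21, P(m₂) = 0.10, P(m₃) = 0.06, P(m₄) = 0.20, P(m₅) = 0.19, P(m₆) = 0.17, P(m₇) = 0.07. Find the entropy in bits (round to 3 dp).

H = −Σ pᵢ log₂ pᵢ.
−0.21·log₂(0.21) = 0.4728
−0.10·log₂(0.10) = 0.3322
−0.06·log₂(0.06) = 0.2435
−0.20·log₂(0.20) = 0.4644
−0.19·log₂(0.19) = 0.4552
−0.17·log₂(0.17) = 0.4346
−0.07·log₂(0.07) = 0.2686
Sum ≈ 2.6713 → 2.671 bits.

2.671 bits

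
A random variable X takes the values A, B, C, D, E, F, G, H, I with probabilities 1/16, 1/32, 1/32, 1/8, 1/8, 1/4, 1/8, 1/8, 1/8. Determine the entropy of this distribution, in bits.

Each probability is a power of 1/2, so log₂(1/p) is an integer.
H = Σ p·log₂(1/p) = 1/16·4 + 1/32·5 + 1/32·5 + 1/8·3 + 1/8·3 + 1/4·2 + 1/8·3 + 1/8·3 + 1/8·3 = 2.9375 bits.

2.9375 bits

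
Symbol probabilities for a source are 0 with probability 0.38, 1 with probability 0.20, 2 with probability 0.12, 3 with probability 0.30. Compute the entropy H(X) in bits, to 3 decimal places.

1.883 bits

H = −Σ pᵢ log₂ pᵢ.
−0.38·log₂(0.38) = 0.5305
−0.20·log₂(0.20) = 0.4644
−0.12·log₂(0.12) = 0.3671
−0.30·log₂(0.30) = 0.5211
Sum ≈ 1.8830 → 1.883 bits.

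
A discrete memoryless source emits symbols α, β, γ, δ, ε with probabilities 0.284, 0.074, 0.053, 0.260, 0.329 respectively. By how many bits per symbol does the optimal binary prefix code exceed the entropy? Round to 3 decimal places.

Entropy H = −Σ p log₂ p ≈ 2.0513 bits.
Huffman merges: 53/1000+37/500→127/1000; 127/1000+13/50→387/1000; 71/250+329/1000→613/1000; 387/1000+613/1000→1. L = 2127/1000 ≈ 2.1270.
L − H = 2.1270 − 2.0513 = 0.076 bits.

0.076 bits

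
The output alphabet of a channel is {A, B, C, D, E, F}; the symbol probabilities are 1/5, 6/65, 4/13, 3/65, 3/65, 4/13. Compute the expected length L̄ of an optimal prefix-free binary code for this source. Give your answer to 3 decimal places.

Repeatedly combine the two least-probable nodes; the expected code length is the sum of the merged weights.
merge 3/65 + 3/65 → 6/65
merge 6/65 + 6/65 → 12/65
merge 12/65 + 1/5 → 5/13
merge 4/13 + 4/13 → 8/13
merge 5/13 + 8/13 → 1
L = 6/65 + 12/65 + 5/13 + 8/13 + 1 = 148/65 ≈ 2.277 bits/symbol.

2.277 bits/symbol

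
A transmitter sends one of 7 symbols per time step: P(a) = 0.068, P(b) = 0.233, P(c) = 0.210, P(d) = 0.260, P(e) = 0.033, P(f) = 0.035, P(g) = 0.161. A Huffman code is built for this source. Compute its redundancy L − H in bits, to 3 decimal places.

0.014 bits

Entropy H = −Σ p log₂ p ≈ 2.4874 bits.
Huffman merges: 33/1000+7/200→17/250; 17/250+17/250→17/125; 17/125+161/1000→297/1000; 21/100+233/1000→443/1000; 13/50+297/1000→557/1000; 443/1000+557/1000→1. L = 2501/1000 ≈ 2.5010.
L − H = 2.5010 − 2.4874 = 0.014 bits.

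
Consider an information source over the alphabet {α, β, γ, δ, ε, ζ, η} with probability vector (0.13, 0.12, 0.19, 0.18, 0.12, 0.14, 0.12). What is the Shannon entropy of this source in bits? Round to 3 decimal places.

2.781 bits

H = −Σ pᵢ log₂ pᵢ.
−0.13·log₂(0.13) = 0.3826
−0.12·log₂(0.12) = 0.3671
−0.19·log₂(0.19) = 0.4552
−0.18·log₂(0.18) = 0.4453
−0.12·log₂(0.12) = 0.3671
−0.14·log₂(0.14) = 0.3971
−0.12·log₂(0.12) = 0.3671
Sum ≈ 2.7815 → 2.781 bits.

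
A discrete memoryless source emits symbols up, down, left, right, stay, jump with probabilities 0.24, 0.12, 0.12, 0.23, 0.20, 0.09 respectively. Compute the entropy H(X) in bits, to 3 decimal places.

H = −Σ pᵢ log₂ pᵢ.
−0.24·log₂(0.24) = 0.4941
−0.12·log₂(0.12) = 0.3671
−0.12·log₂(0.12) = 0.3671
−0.23·log₂(0.23) = 0.4877
−0.20·log₂(0.20) = 0.4644
−0.09·log₂(0.09) = 0.3127
Sum ≈ 2.4930 → 2.493 bits.

2.493 bits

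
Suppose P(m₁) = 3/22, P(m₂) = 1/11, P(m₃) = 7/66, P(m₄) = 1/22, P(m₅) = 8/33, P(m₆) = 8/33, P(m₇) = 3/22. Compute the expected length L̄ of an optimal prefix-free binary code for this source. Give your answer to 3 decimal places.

Repeatedly combine the two least-probable nodes; the expected code length is the sum of the merged weights.
merge 1/22 + 1/11 → 3/22
merge 7/66 + 3/22 → 8/33
merge 3/22 + 3/22 → 3/11
merge 8/33 + 8/33 → 16/33
merge 8/33 + 3/11 → 17/33
merge 16/33 + 17/33 → 1
L = 3/22 + 8/33 + 3/11 + 16/33 + 17/33 + 1 = 175/66 ≈ 2.652 bits/symbol.

2.652 bits/symbol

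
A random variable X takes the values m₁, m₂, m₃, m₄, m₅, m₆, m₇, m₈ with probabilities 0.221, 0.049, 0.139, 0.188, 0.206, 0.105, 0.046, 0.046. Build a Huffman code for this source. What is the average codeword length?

Repeatedly combine the two least-probable nodes; the expected code length is the sum of the merged weights.
merge 23/500 + 23/500 → 23/250
merge 49/1000 + 23/250 → 141/1000
merge 21/200 + 139/1000 → 61/250
merge 141/1000 + 47/250 → 329/1000
merge 103/500 + 221/1000 → 427/1000
merge 61/250 + 329/1000 → 573/1000
merge 427/1000 + 573/1000 → 1
L = 23/250 + 141/1000 + 61/250 + 329/1000 + 427/1000 + 573/1000 + 1 = 1403/500 = 2.806 bits/symbol.

2.806 bits/symbol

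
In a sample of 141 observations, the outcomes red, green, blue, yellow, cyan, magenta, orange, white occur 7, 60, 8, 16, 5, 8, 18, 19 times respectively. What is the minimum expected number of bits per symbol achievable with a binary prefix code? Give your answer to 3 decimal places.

Probabilities are the counts divided by 141.
Repeatedly combine the two least-probable nodes; the expected code length is the sum of the merged weights.
merge 5/141 + 7/141 → 4/47
merge 8/141 + 8/141 → 16/141
merge 4/47 + 16/141 → 28/141
merge 16/141 + 6/47 → 34/141
merge 19/141 + 28/141 → 1/3
merge 34/141 + 1/3 → 27/47
merge 20/47 + 27/47 → 1
L = 4/47 + 16/141 + 28/141 + 34/141 + 1/3 + 27/47 + 1 = 359/141 ≈ 2.546 bits/symbol.

2.546 bits/symbol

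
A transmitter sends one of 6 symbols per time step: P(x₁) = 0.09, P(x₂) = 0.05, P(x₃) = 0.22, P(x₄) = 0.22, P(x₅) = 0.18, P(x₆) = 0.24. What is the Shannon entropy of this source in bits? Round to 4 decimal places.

H = −Σ pᵢ log₂ pᵢ.
−0.09·log₂(0.09) = 0.3127
−0.05·log₂(0.05) = 0.2161
−0.22·log₂(0.22) = 0.4806
−0.22·log₂(0.22) = 0.4806
−0.18·log₂(0.18) = 0.4453
−0.24·log₂(0.24) = 0.4941
Sum ≈ 2.4293 → 2.4293 bits.

2.4293 bits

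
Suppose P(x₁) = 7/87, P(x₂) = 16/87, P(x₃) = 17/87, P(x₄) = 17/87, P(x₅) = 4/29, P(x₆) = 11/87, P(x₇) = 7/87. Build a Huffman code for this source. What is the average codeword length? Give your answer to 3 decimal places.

2.770 bits/symbol

Repeatedly combine the two least-probable nodes; the expected code length is the sum of the merged weights.
merge 7/87 + 7/87 → 14/87
merge 11/87 + 4/29 → 23/87
merge 14/87 + 16/87 → 10/29
merge 17/87 + 17/87 → 34/87
merge 23/87 + 10/29 → 53/87
merge 34/87 + 53/87 → 1
L = 14/87 + 23/87 + 10/29 + 34/87 + 53/87 + 1 = 241/87 ≈ 2.770 bits/symbol.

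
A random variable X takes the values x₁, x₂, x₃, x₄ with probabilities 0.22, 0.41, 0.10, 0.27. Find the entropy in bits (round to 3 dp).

H = −Σ pᵢ log₂ pᵢ.
−0.22·log₂(0.22) = 0.4806
−0.41·log₂(0.41) = 0.5274
−0.10·log₂(0.10) = 0.3322
−0.27·log₂(0.27) = 0.5100
Sum ≈ 1.8502 → 1.850 bits.

1.850 bits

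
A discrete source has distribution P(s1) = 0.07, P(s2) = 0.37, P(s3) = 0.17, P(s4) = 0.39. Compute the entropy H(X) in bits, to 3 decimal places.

1.764 bits

H = −Σ pᵢ log₂ pᵢ.
−0.07·log₂(0.07) = 0.2686
−0.37·log₂(0.37) = 0.5307
−0.17·log₂(0.17) = 0.4346
−0.39·log₂(0.39) = 0.5298
Sum ≈ 1.7637 → 1.764 bits.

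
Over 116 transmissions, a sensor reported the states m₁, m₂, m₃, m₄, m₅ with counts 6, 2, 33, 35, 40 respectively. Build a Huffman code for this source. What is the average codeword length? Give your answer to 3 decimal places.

Probabilities are the counts divided by 116.
Repeatedly combine the two least-probable nodes; the expected code length is the sum of the merged weights.
merge 1/58 + 3/58 → 2/29
merge 2/29 + 33/116 → 41/116
merge 35/116 + 10/29 → 75/116
merge 41/116 + 75/116 → 1
L = 2/29 + 41/116 + 75/116 + 1 = 60/29 ≈ 2.069 bits/symbol.

2.069 bits/symbol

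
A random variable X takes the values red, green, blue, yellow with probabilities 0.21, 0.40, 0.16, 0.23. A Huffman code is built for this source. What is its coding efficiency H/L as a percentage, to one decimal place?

97.1%

Entropy H = −Σ p log₂ p ≈ 1.9123 bits.
Huffman merges: 4/25+21/100→37/100; 23/100+37/100→3/5; 2/5+3/5→1. L = 197/100 ≈ 1.9700.
Efficiency = H/L = 1.9123/1.9700 = 97.1%.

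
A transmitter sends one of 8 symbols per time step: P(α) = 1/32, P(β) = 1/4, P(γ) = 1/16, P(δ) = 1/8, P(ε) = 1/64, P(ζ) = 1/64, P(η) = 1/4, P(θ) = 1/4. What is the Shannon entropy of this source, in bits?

Each probability is a power of 1/2, so log₂(1/p) is an integer.
H = Σ p·log₂(1/p) = 1/32·5 + 1/4·2 + 1/16·4 + 1/8·3 + 1/64·6 + 1/64·6 + 1/4·2 + 1/4·2 = 2.46875 bits.

2.46875 bits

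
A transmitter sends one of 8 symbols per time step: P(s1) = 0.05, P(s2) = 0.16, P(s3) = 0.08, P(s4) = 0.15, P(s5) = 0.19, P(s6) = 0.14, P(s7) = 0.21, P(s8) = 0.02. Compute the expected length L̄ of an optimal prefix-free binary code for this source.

2.82 bits/symbol

Repeatedly combine the two least-probable nodes; the expected code length is the sum of the merged weights.
merge 1/50 + 1/20 → 7/100
merge 7/100 + 2/25 → 3/20
merge 7/50 + 3/20 → 29/100
merge 3/20 + 4/25 → 31/100
merge 19/100 + 21/100 → 2/5
merge 29/100 + 31/100 → 3/5
merge 2/5 + 3/5 → 1
L = 7/100 + 3/20 + 29/100 + 31/100 + 2/5 + 3/5 + 1 = 141/50 = 2.82 bits/symbol.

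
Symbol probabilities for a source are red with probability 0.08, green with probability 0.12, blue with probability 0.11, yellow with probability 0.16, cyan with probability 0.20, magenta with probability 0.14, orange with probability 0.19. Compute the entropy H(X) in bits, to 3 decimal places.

2.749 bits

H = −Σ pᵢ log₂ pᵢ.
−0.08·log₂(0.08) = 0.2915
−0.12·log₂(0.12) = 0.3671
−0.11·log₂(0.11) = 0.3503
−0.16·log₂(0.16) = 0.4230
−0.20·log₂(0.20) = 0.4644
−0.14·log₂(0.14) = 0.3971
−0.19·log₂(0.19) = 0.4552
Sum ≈ 2.7486 → 2.749 bits.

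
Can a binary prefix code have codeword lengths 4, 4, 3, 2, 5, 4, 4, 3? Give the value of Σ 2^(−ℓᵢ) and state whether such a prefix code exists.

With common denominator 2^5 = 32: Σ 2^(−ℓᵢ) = 2/32 + 2/32 + 4/32 + 8/32 + 1/32 + 2/32 + 2/32 + 4/32 = 25/32 = 0.78125.
Kraft's inequality requires Σ ≤ 1; here Σ = 0.78125 ≤ 1, so such a prefix code exists.

0.78125; yes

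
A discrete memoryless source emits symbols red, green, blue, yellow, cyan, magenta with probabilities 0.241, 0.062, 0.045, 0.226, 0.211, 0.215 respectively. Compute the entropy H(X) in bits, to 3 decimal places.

H = −Σ pᵢ log₂ pᵢ.
−0.241·log₂(0.241) = 0.4947
−0.062·log₂(0.062) = 0.2487
−0.045·log₂(0.045) = 0.2013
−0.226·log₂(0.226) = 0.4849
−0.211·log₂(0.211) = 0.4736
−0.215·log₂(0.215) = 0.4768
Sum ≈ 2.3801 → 2.380 bits.

2.380 bits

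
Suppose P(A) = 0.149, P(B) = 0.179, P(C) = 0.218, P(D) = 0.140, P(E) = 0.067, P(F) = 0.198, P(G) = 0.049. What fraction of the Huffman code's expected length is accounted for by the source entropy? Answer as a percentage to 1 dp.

98.8%

Entropy H = −Σ p log₂ p ≈ 2.6668 bits.
Huffman merges: 49/1000+67/1000→29/250; 29/250+7/50→32/125; 149/1000+179/1000→41/125; 99/500+109/500→52/125; 32/125+41/125→73/125; 52/125+73/125→1. L = 27/10 ≈ 2.7000.
Efficiency = H/L = 2.6668/2.7000 = 98.8%.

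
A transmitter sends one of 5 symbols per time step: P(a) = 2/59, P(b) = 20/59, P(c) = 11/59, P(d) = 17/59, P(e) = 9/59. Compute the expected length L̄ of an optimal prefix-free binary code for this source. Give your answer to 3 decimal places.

2.186 bits/symbol

Repeatedly combine the two least-probable nodes; the expected code length is the sum of the merged weights.
merge 2/59 + 9/59 → 11/59
merge 11/59 + 11/59 → 22/59
merge 17/59 + 20/59 → 37/59
merge 22/59 + 37/59 → 1
L = 11/59 + 22/59 + 37/59 + 1 = 129/59 ≈ 2.186 bits/symbol.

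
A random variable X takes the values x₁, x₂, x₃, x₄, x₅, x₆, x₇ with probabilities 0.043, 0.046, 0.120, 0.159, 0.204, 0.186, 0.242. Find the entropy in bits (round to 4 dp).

2.6030 bits

H = −Σ pᵢ log₂ pᵢ.
−0.043·log₂(0.043) = 0.1952
−0.046·log₂(0.046) = 0.2043
−0.120·log₂(0.120) = 0.3671
−0.159·log₂(0.159) = 0.4218
−0.204·log₂(0.204) = 0.4678
−0.186·log₂(0.186) = 0.4514
−0.242·log₂(0.242) = 0.4954
Sum ≈ 2.6030 → 2.6030 bits.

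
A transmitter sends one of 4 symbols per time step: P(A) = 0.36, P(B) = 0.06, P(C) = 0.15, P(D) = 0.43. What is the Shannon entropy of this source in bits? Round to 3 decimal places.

1.708 bits

H = −Σ pᵢ log₂ pᵢ.
−0.36·log₂(0.36) = 0.5306
−0.06·log₂(0.06) = 0.2435
−0.15·log₂(0.15) = 0.4105
−0.43·log₂(0.43) = 0.5236
Sum ≈ 1.7083 → 1.708 bits.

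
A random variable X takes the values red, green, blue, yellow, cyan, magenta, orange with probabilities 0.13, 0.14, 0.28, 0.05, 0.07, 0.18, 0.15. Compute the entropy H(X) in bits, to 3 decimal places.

H = −Σ pᵢ log₂ pᵢ.
−0.13·log₂(0.13) = 0.3826
−0.14·log₂(0.14) = 0.3971
−0.28·log₂(0.28) = 0.5142
−0.05·log₂(0.05) = 0.2161
−0.07·log₂(0.07) = 0.2686
−0.18·log₂(0.18) = 0.4453
−0.15·log₂(0.15) = 0.4105
Sum ≈ 2.6345 → 2.634 bits.

2.634 bits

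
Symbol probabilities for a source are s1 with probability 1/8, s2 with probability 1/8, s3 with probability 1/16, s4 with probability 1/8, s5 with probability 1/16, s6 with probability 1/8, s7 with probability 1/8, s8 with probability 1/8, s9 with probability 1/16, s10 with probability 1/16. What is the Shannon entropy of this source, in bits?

3.25 bits

Each probability is a power of 1/2, so log₂(1/p) is an integer.
H = Σ p·log₂(1/p) = 1/8·3 + 1/8·3 + 1/16·4 + 1/8·3 + 1/16·4 + 1/8·3 + 1/8·3 + 1/8·3 + 1/16·4 + 1/16·4 = 3.25 bits.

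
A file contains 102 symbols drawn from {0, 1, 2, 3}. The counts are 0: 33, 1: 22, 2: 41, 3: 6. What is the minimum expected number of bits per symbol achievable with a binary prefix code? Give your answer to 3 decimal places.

1.873 bits/symbol

Probabilities are the counts divided by 102.
Repeatedly combine the two least-probable nodes; the expected code length is the sum of the merged weights.
merge 1/17 + 11/51 → 14/51
merge 14/51 + 11/34 → 61/102
merge 41/102 + 61/102 → 1
L = 14/51 + 61/102 + 1 = 191/102 ≈ 1.873 bits/symbol.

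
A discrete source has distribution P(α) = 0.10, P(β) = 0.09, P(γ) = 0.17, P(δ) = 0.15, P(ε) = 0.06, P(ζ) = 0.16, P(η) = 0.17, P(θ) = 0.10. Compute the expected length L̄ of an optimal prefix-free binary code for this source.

2.98 bits/symbol

Repeatedly combine the two least-probable nodes; the expected code length is the sum of the merged weights.
merge 3/50 + 9/100 → 3/20
merge 1/10 + 1/10 → 1/5
merge 3/20 + 3/20 → 3/10
merge 4/25 + 17/100 → 33/100
merge 17/100 + 1/5 → 37/100
merge 3/10 + 33/100 → 63/100
merge 37/100 + 63/100 → 1
L = 3/20 + 1/5 + 3/10 + 33/100 + 37/100 + 63/100 + 1 = 149/50 = 2.98 bits/symbol.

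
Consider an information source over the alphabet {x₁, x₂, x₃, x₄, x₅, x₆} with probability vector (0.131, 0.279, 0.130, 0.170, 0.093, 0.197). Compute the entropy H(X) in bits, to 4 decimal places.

2.4956 bits

H = −Σ pᵢ log₂ pᵢ.
−0.131·log₂(0.131) = 0.3841
−0.279·log₂(0.279) = 0.5138
−0.130·log₂(0.130) = 0.3826
−0.170·log₂(0.170) = 0.4346
−0.093·log₂(0.093) = 0.3187
−0.197·log₂(0.197) = 0.4617
Sum ≈ 2.4956 → 2.4956 bits.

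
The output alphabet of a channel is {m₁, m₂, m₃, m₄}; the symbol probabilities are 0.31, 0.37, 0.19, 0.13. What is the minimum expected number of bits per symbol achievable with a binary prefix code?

1.95 bits/symbol

Repeatedly combine the two least-probable nodes; the expected code length is the sum of the merged weights.
merge 13/100 + 19/100 → 8/25
merge 31/100 + 8/25 → 63/100
merge 37/100 + 63/100 → 1
L = 8/25 + 63/100 + 1 = 39/20 = 1.95 bits/symbol.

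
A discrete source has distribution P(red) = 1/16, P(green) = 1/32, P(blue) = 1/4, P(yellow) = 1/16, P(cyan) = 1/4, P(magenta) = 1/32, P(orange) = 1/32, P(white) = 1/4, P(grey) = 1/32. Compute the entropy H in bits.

Each probability is a power of 1/2, so log₂(1/p) is an integer.
H = Σ p·log₂(1/p) = 1/16·4 + 1/32·5 + 1/4·2 + 1/16·4 + 1/4·2 + 1/32·5 + 1/32·5 + 1/4·2 + 1/32·5 = 2.625 bits.

2.625 bits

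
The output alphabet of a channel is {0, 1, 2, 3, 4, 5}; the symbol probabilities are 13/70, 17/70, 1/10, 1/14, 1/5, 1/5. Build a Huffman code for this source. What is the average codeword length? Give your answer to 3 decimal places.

Repeatedly combine the two least-probable nodes; the expected code length is the sum of the merged weights.
merge 1/14 + 1/10 → 6/35
merge 6/35 + 13/70 → 5/14
merge 1/5 + 1/5 → 2/5
merge 17/70 + 5/14 → 3/5
merge 2/5 + 3/5 → 1
L = 6/35 + 5/14 + 2/5 + 3/5 + 1 = 177/70 ≈ 2.529 bits/symbol.

2.529 bits/symbol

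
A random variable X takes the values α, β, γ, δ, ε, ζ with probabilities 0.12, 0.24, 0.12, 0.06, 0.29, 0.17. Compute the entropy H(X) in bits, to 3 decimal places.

2.424 bits

H = −Σ pᵢ log₂ pᵢ.
−0.12·log₂(0.12) = 0.3671
−0.24·log₂(0.24) = 0.4941
−0.12·log₂(0.12) = 0.3671
−0.06·log₂(0.06) = 0.2435
−0.29·log₂(0.29) = 0.5179
−0.17·log₂(0.17) = 0.4346
Sum ≈ 2.4243 → 2.424 bits.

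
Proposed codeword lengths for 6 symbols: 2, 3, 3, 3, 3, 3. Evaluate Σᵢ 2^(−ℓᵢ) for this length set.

With common denominator 2^3 = 8: Σ 2^(−ℓᵢ) = 2/8 + 1/8 + 1/8 + 1/8 + 1/8 + 1/8 = 7/8 = 0.875.

0.875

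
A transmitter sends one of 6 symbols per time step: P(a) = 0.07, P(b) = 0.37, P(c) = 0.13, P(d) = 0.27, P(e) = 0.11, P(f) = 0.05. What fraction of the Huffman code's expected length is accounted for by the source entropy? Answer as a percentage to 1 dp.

96.5%

Entropy H = −Σ p log₂ p ≈ 2.2583 bits.
Huffman merges: 1/20+7/100→3/25; 11/100+3/25→23/100; 13/100+23/100→9/25; 27/100+9/25→63/100; 37/100+63/100→1. L = 117/50 ≈ 2.3400.
Efficiency = H/L = 2.2583/2.3400 = 96.5%.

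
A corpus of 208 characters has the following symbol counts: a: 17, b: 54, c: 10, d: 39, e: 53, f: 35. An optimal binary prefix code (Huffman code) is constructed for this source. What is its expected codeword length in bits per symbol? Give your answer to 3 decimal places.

2.428 bits/symbol

Probabilities are the counts divided by 208.
Repeatedly combine the two least-probable nodes; the expected code length is the sum of the merged weights.
merge 5/104 + 17/208 → 27/208
merge 27/208 + 35/208 → 31/104
merge 3/16 + 53/208 → 23/52
merge 27/104 + 31/104 → 29/52
merge 23/52 + 29/52 → 1
L = 27/208 + 31/104 + 23/52 + 29/52 + 1 = 505/208 ≈ 2.428 bits/symbol.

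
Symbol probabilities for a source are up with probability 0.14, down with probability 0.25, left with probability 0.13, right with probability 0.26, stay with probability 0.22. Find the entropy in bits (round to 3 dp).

2.266 bits

H = −Σ pᵢ log₂ pᵢ.
−0.14·log₂(0.14) = 0.3971
−0.25·log₂(0.25) = 0.5000
−0.13·log₂(0.13) = 0.3826
−0.26·log₂(0.26) = 0.5053
−0.22·log₂(0.22) = 0.4806
Sum ≈ 2.2656 → 2.266 bits.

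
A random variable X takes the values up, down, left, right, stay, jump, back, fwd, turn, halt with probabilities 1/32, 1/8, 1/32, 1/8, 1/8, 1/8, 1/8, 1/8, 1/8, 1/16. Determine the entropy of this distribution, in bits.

Each probability is a power of 1/2, so log₂(1/p) is an integer.
H = Σ p·log₂(1/p) = 1/32·5 + 1/8·3 + 1/32·5 + 1/8·3 + 1/8·3 + 1/8·3 + 1/8·3 + 1/8·3 + 1/8·3 + 1/16·4 = 3.1875 bits.

3.1875 bits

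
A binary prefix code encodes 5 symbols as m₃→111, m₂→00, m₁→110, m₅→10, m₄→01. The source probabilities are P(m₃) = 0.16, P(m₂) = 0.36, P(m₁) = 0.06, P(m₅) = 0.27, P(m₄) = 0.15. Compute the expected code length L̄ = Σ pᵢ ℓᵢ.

2.22 bits/symbol

L̄ = Σ pᵢ·ℓᵢ = 0.16·3 + 0.36·2 + 0.06·3 + 0.27·2 + 0.15·2 = 2.22 bits/symbol.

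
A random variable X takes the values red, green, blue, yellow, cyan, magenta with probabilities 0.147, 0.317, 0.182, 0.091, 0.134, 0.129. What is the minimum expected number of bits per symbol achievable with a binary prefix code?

Repeatedly combine the two least-probable nodes; the expected code length is the sum of the merged weights.
merge 91/1000 + 129/1000 → 11/50
merge 67/500 + 147/1000 → 281/1000
merge 91/500 + 11/50 → 201/500
merge 281/1000 + 317/1000 → 299/500
merge 201/500 + 299/500 → 1
L = 11/50 + 281/1000 + 201/500 + 299/500 + 1 = 2501/1000 = 2.501 bits/symbol.

2.501 bits/symbol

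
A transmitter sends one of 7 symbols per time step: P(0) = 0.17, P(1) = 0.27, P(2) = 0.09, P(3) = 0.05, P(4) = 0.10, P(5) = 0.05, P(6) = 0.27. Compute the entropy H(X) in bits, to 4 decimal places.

2.5317 bits

H = −Σ pᵢ log₂ pᵢ.
−0.17·log₂(0.17) = 0.4346
−0.27·log₂(0.27) = 0.5100
−0.09·log₂(0.09) = 0.3127
−0.05·log₂(0.05) = 0.2161
−0.10·log₂(0.10) = 0.3322
−0.05·log₂(0.05) = 0.2161
−0.27·log₂(0.27) = 0.5100
Sum ≈ 2.5317 → 2.5317 bits.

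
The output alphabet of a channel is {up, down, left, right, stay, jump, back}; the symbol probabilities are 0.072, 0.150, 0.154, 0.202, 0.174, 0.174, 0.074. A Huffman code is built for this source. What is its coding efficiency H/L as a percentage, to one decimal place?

98.3%

Entropy H = −Σ p log₂ p ≈ 2.7215 bits.
Huffman merges: 9/125+37/500→73/500; 73/500+3/20→37/125; 77/500+87/500→41/125; 87/500+101/500→47/125; 37/125+41/125→78/125; 47/125+78/125→1. L = 277/100 ≈ 2.7700.
Efficiency = H/L = 2.7215/2.7700 = 98.3%.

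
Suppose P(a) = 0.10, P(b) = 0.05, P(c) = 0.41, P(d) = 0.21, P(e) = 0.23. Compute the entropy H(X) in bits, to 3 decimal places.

2.036 bits

H = −Σ pᵢ log₂ pᵢ.
−0.10·log₂(0.10) = 0.3322
−0.05·log₂(0.05) = 0.2161
−0.41·log₂(0.41) = 0.5274
−0.21·log₂(0.21) = 0.4728
−0.23·log₂(0.23) = 0.4877
Sum ≈ 2.0362 → 2.036 bits.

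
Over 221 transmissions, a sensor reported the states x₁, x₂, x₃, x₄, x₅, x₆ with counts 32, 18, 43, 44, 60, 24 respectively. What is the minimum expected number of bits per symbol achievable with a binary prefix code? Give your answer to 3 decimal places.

2.525 bits/symbol

Probabilities are the counts divided by 221.
Repeatedly combine the two least-probable nodes; the expected code length is the sum of the merged weights.
merge 18/221 + 24/221 → 42/221
merge 32/221 + 42/221 → 74/221
merge 43/221 + 44/221 → 87/221
merge 60/221 + 74/221 → 134/221
merge 87/221 + 134/221 → 1
L = 42/221 + 74/221 + 87/221 + 134/221 + 1 = 558/221 ≈ 2.525 bits/symbol.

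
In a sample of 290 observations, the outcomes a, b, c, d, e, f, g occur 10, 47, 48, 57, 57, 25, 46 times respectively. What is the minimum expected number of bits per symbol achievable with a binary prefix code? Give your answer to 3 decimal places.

Probabilities are the counts divided by 290.
Repeatedly combine the two least-probable nodes; the expected code length is the sum of the merged weights.
merge 1/29 + 5/58 → 7/58
merge 7/58 + 23/145 → 81/290
merge 47/290 + 24/145 → 19/58
merge 57/290 + 57/290 → 57/145
merge 81/290 + 19/58 → 88/145
merge 57/145 + 88/145 → 1
L = 7/58 + 81/290 + 19/58 + 57/145 + 88/145 + 1 = 791/290 ≈ 2.728 bits/symbol.

2.728 bits/symbol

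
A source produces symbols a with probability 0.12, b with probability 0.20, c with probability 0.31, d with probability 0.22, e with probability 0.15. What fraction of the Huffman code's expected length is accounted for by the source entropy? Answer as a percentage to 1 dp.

Entropy H = −Σ p log₂ p ≈ 2.2464 bits.
Huffman merges: 3/25+3/20→27/100; 1/5+11/50→21/50; 27/100+31/100→29/50; 21/50+29/50→1. L = 227/100 ≈ 2.2700.
Efficiency = H/L = 2.2464/2.2700 = 99.0%.

99.0%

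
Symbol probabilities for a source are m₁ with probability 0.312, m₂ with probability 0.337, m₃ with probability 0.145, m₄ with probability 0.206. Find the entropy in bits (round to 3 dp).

H = −Σ pᵢ log₂ pᵢ.
−0.312·log₂(0.312) = 0.5243
−0.337·log₂(0.337) = 0.5288
−0.145·log₂(0.145) = 0.4040
−0.206·log₂(0.206) = 0.4695
Sum ≈ 1.9266 → 1.927 bits.

1.927 bits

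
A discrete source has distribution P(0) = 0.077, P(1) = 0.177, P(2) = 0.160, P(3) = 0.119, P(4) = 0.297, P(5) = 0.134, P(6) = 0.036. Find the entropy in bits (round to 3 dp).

H = −Σ pᵢ log₂ pᵢ.
−0.077·log₂(0.077) = 0.2848
−0.177·log₂(0.177) = 0.4422
−0.160·log₂(0.160) = 0.4230
−0.119·log₂(0.119) = 0.3654
−0.297·log₂(0.297) = 0.5202
−0.134·log₂(0.134) = 0.3886
−0.036·log₂(0.036) = 0.1727
Sum ≈ 2.5969 → 2.597 bits.

2.597 bits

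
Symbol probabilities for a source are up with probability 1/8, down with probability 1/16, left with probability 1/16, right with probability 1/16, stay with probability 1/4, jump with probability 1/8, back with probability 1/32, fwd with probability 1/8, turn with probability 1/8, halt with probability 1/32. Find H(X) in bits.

Each probability is a power of 1/2, so log₂(1/p) is an integer.
H = Σ p·log₂(1/p) = 1/8·3 + 1/16·4 + 1/16·4 + 1/16·4 + 1/4·2 + 1/8·3 + 1/32·5 + 1/8·3 + 1/8·3 + 1/32·5 = 3.0625 bits.

3.0625 bits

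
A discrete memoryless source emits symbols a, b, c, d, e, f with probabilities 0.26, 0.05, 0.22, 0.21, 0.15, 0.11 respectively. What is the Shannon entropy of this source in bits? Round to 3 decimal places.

2.436 bits

H = −Σ pᵢ log₂ pᵢ.
−0.26·log₂(0.26) = 0.5053
−0.05·log₂(0.05) = 0.2161
−0.22·log₂(0.22) = 0.4806
−0.21·log₂(0.21) = 0.4728
−0.15·log₂(0.15) = 0.4105
−0.11·log₂(0.11) = 0.3503
Sum ≈ 2.4356 → 2.436 bits.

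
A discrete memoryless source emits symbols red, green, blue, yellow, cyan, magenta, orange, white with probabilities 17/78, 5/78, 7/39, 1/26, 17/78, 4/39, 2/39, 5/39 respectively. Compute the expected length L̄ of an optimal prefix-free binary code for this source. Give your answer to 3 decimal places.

2.808 bits/symbol

Repeatedly combine the two least-probable nodes; the expected code length is the sum of the merged weights.
merge 1/26 + 2/39 → 7/78
merge 5/78 + 7/78 → 2/13
merge 4/39 + 5/39 → 3/13
merge 2/13 + 7/39 → 1/3
merge 17/78 + 17/78 → 17/39
merge 3/13 + 1/3 → 22/39
merge 17/39 + 22/39 → 1
L = 7/78 + 2/13 + 3/13 + 1/3 + 17/39 + 22/39 + 1 = 73/26 ≈ 2.808 bits/symbol.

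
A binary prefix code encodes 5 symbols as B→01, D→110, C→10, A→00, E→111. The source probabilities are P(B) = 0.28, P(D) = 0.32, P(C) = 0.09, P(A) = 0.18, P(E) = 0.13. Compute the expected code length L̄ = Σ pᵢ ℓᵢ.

L̄ = Σ pᵢ·ℓᵢ = 0.28·2 + 0.32·3 + 0.09·2 + 0.18·2 + 0.13·3 = 2.45 bits/symbol.

2.45 bits/symbol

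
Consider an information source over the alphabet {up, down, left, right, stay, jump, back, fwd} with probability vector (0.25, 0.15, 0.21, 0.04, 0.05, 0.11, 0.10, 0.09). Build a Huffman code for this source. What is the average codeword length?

2.81 bits/symbol

Repeatedly combine the two least-probable nodes; the expected code length is the sum of the merged weights.
merge 1/25 + 1/20 → 9/100
merge 9/100 + 9/100 → 9/50
merge 1/10 + 11/100 → 21/100
merge 3/20 + 9/50 → 33/100
merge 21/100 + 21/100 → 21/50
merge 1/4 + 33/100 → 29/50
merge 21/50 + 29/50 → 1
L = 9/100 + 9/50 + 21/100 + 33/100 + 21/50 + 29/50 + 1 = 281/100 = 2.81 bits/symbol.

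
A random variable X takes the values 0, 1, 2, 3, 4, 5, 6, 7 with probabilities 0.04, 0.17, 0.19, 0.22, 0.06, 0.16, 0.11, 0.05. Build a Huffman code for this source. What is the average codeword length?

2.83 bits/symbol

Repeatedly combine the two least-probable nodes; the expected code length is the sum of the merged weights.
merge 1/25 + 1/20 → 9/100
merge 3/50 + 9/100 → 3/20
merge 11/100 + 3/20 → 13/50
merge 4/25 + 17/100 → 33/100
merge 19/100 + 11/50 → 41/100
merge 13/50 + 33/100 → 59/100
merge 41/100 + 59/100 → 1
L = 9/100 + 3/20 + 13/50 + 33/100 + 41/100 + 59/100 + 1 = 283/100 = 2.83 bits/symbol.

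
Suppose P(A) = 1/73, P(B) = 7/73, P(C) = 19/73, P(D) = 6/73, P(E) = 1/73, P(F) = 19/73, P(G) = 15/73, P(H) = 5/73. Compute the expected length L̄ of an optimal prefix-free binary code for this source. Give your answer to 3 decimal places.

2.575 bits/symbol

Repeatedly combine the two least-probable nodes; the expected code length is the sum of the merged weights.
merge 1/73 + 1/73 → 2/73
merge 2/73 + 5/73 → 7/73
merge 6/73 + 7/73 → 13/73
merge 7/73 + 13/73 → 20/73
merge 15/73 + 19/73 → 34/73
merge 19/73 + 20/73 → 39/73
merge 34/73 + 39/73 → 1
L = 2/73 + 7/73 + 13/73 + 20/73 + 34/73 + 39/73 + 1 = 188/73 ≈ 2.575 bits/symbol.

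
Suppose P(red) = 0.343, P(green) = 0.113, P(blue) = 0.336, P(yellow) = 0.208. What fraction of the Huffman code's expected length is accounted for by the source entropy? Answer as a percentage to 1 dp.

95.3%

Entropy H = −Σ p log₂ p ≈ 1.8848 bits.
Huffman merges: 113/1000+26/125→321/1000; 321/1000+42/125→657/1000; 343/1000+657/1000→1. L = 989/500 ≈ 1.9780.
Efficiency = H/L = 1.8848/1.9780 = 95.3%.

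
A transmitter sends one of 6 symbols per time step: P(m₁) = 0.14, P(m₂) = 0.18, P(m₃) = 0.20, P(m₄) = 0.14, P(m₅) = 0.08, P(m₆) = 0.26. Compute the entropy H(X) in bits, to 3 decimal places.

2.501 bits

H = −Σ pᵢ log₂ pᵢ.
−0.14·log₂(0.14) = 0.3971
−0.18·log₂(0.18) = 0.4453
−0.20·log₂(0.20) = 0.4644
−0.14·log₂(0.14) = 0.3971
−0.08·log₂(0.08) = 0.2915
−0.26·log₂(0.26) = 0.5053
Sum ≈ 2.5007 → 2.501 bits.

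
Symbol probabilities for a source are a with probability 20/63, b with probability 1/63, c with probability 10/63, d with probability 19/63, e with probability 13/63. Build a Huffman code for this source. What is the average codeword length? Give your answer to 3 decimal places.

Repeatedly combine the two least-probable nodes; the expected code length is the sum of the merged weights.
merge 1/63 + 10/63 → 11/63
merge 11/63 + 13/63 → 8/21
merge 19/63 + 20/63 → 13/21
merge 8/21 + 13/21 → 1
L = 11/63 + 8/21 + 13/21 + 1 = 137/63 ≈ 2.175 bits/symbol.

2.175 bits/symbol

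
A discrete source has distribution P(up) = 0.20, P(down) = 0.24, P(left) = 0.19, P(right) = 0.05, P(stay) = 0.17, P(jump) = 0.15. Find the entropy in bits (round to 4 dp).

H = −Σ pᵢ log₂ pᵢ.
−0.20·log₂(0.20) = 0.4644
−0.24·log₂(0.24) = 0.4941
−0.19·log₂(0.19) = 0.4552
−0.05·log₂(0.05) = 0.2161
−0.17·log₂(0.17) = 0.4346
−0.15·log₂(0.15) = 0.4105
Sum ≈ 2.4750 → 2.4750 bits.

2.4750 bits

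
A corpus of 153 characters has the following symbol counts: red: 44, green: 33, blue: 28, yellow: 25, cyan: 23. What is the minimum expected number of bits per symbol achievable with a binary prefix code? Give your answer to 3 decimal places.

Probabilities are the counts divided by 153.
Repeatedly combine the two least-probable nodes; the expected code length is the sum of the merged weights.
merge 23/153 + 25/153 → 16/51
merge 28/153 + 11/51 → 61/153
merge 44/153 + 16/51 → 92/153
merge 61/153 + 92/153 → 1
L = 16/51 + 61/153 + 92/153 + 1 = 118/51 ≈ 2.314 bits/symbol.

2.314 bits/symbol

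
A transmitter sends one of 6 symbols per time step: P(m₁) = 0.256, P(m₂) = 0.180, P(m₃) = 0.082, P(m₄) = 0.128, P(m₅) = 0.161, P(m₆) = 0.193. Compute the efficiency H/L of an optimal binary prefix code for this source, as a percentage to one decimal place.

Entropy H = −Σ p log₂ p ≈ 2.5063 bits.
Huffman merges: 41/500+16/125→21/100; 161/1000+9/50→341/1000; 193/1000+21/100→403/1000; 32/125+341/1000→597/1000; 403/1000+597/1000→1. L = 2551/1000 ≈ 2.5510.
Efficiency = H/L = 2.5063/2.5510 = 98.2%.

98.2%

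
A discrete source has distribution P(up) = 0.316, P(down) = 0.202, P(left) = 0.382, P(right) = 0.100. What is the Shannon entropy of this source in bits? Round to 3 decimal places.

1.854 bits

H = −Σ pᵢ log₂ pᵢ.
−0.316·log₂(0.316) = 0.5252
−0.202·log₂(0.202) = 0.4661
−0.382·log₂(0.382) = 0.5304
−0.100·log₂(0.100) = 0.3322
Sum ≈ 1.8539 → 1.854 bits.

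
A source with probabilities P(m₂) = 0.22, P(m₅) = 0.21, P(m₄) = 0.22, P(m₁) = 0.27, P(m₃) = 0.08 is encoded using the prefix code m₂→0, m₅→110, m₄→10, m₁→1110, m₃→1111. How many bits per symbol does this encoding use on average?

2.69 bits/symbol

L̄ = Σ pᵢ·ℓᵢ = 0.22·1 + 0.21·3 + 0.22·2 + 0.27·4 + 0.08·4 = 2.69 bits/symbol.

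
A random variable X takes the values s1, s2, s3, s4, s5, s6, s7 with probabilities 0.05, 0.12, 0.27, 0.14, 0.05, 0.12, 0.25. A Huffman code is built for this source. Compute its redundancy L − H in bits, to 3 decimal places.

0.007 bits

Entropy H = −Σ p log₂ p ≈ 2.5735 bits.
Huffman merges: 1/20+1/20→1/10; 1/10+3/25→11/50; 3/25+7/50→13/50; 11/50+1/4→47/100; 13/50+27/100→53/100; 47/100+53/100→1. L = 129/50 ≈ 2.5800.
L − H = 2.5800 − 2.5735 = 0.007 bits.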